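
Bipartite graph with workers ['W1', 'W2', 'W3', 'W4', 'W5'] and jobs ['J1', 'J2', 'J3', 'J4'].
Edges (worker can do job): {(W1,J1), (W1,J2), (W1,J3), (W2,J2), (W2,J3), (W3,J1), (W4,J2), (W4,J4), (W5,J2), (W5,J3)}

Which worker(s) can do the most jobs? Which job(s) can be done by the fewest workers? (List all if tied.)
Most versatile: W1 (3 jobs); Least covered: J4 (1 workers)

Worker degrees (jobs they can do): W1:3, W2:2, W3:1, W4:2, W5:2
Job degrees (workers who can do it): J1:2, J2:4, J3:3, J4:1

Maximum worker degree is 3, achieved by: W1
Minimum job degree is 1, achieved by: J4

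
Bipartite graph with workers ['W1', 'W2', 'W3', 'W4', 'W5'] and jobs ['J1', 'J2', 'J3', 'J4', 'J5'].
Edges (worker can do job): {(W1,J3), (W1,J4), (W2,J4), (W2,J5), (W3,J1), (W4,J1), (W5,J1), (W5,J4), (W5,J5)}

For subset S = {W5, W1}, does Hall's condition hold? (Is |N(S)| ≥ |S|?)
Yes: |N(S)| = 4, |S| = 2

Subset S = {W5, W1}
Neighbors N(S) = {J1, J3, J4, J5}

|N(S)| = 4, |S| = 2
Hall's condition: |N(S)| ≥ |S| is satisfied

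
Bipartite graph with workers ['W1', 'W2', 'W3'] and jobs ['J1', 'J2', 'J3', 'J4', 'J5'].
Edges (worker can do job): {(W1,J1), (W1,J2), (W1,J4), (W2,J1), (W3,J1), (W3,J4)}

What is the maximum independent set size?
Maximum independent set = 5

By König's theorem:
- Min vertex cover = Max matching = 3
- Max independent set = Total vertices - Min vertex cover
- Max independent set = 8 - 3 = 5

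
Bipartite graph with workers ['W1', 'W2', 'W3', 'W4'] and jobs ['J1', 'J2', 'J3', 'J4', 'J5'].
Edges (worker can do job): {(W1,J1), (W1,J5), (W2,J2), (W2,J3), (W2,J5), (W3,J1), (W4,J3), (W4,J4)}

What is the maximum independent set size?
Maximum independent set = 5

By König's theorem:
- Min vertex cover = Max matching = 4
- Max independent set = Total vertices - Min vertex cover
- Max independent set = 9 - 4 = 5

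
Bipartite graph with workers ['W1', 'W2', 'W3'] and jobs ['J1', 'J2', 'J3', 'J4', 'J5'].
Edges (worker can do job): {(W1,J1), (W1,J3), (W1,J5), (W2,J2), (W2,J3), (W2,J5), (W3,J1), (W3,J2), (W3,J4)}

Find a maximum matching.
Matching: {(W1,J5), (W2,J3), (W3,J2)}

Maximum matching (size 3):
  W1 → J5
  W2 → J3
  W3 → J2

Each worker is assigned to at most one job, and each job to at most one worker.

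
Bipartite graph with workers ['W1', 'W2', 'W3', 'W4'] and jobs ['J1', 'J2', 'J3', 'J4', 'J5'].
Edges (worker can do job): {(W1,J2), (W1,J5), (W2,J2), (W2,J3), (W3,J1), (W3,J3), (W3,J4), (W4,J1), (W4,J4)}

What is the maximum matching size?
Maximum matching size = 4

Maximum matching: {(W1,J5), (W2,J2), (W3,J3), (W4,J1)}
Size: 4

This assigns 4 workers to 4 distinct jobs.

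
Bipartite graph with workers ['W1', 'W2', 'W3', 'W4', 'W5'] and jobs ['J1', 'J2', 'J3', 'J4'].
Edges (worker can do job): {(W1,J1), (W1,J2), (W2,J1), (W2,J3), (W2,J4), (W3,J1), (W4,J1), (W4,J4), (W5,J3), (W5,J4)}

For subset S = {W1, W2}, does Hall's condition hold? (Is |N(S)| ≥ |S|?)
Yes: |N(S)| = 4, |S| = 2

Subset S = {W1, W2}
Neighbors N(S) = {J1, J2, J3, J4}

|N(S)| = 4, |S| = 2
Hall's condition: |N(S)| ≥ |S| is satisfied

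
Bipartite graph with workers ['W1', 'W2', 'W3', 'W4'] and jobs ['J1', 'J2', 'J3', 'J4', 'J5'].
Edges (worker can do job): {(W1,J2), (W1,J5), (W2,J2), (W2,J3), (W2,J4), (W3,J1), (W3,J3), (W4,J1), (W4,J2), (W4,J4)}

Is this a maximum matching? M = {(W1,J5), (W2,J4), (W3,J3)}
No, size 3 is not maximum

Proposed matching has size 3.
Maximum matching size for this graph: 4.

This is NOT maximum - can be improved to size 4.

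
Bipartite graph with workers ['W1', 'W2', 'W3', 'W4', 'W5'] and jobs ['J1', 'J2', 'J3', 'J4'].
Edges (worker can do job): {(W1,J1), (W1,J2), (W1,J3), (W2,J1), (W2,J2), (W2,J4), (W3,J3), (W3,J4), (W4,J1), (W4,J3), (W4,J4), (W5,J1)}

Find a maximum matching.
Matching: {(W1,J2), (W3,J4), (W4,J3), (W5,J1)}

Maximum matching (size 4):
  W1 → J2
  W3 → J4
  W4 → J3
  W5 → J1

Each worker is assigned to at most one job, and each job to at most one worker.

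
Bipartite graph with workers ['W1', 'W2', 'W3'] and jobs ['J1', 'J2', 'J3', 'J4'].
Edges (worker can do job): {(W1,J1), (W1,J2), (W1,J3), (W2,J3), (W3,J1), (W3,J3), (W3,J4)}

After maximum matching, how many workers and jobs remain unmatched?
Unmatched: 0 workers, 1 jobs

Maximum matching size: 3
Workers: 3 total, 3 matched, 0 unmatched
Jobs: 4 total, 3 matched, 1 unmatched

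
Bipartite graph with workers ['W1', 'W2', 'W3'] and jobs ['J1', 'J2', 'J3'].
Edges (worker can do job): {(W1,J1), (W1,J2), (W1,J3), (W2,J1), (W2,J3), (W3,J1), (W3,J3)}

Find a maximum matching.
Matching: {(W1,J2), (W2,J3), (W3,J1)}

Maximum matching (size 3):
  W1 → J2
  W2 → J3
  W3 → J1

Each worker is assigned to at most one job, and each job to at most one worker.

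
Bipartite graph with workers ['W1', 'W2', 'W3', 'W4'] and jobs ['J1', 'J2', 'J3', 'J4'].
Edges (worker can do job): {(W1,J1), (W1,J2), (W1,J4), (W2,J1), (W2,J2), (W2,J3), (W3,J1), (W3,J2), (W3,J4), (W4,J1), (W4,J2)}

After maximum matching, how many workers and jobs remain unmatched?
Unmatched: 0 workers, 0 jobs

Maximum matching size: 4
Workers: 4 total, 4 matched, 0 unmatched
Jobs: 4 total, 4 matched, 0 unmatched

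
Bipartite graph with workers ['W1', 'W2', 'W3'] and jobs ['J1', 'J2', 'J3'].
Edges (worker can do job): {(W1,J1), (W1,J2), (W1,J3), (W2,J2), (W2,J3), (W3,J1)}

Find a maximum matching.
Matching: {(W1,J2), (W2,J3), (W3,J1)}

Maximum matching (size 3):
  W1 → J2
  W2 → J3
  W3 → J1

Each worker is assigned to at most one job, and each job to at most one worker.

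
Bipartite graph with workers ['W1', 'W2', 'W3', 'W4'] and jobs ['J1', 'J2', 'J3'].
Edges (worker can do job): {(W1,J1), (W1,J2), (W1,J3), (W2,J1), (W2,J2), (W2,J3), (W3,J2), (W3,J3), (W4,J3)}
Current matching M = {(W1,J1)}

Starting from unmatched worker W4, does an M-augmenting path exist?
Yes: W4 → J3

An M-augmenting path alternates non-matching / matching edges, starting and ending at unmatched vertices.
Path: W4 → J3
(J3 is unmatched in M, so the path is augmenting.)
Flipping edges along this path would increase |M| from 1 to 2.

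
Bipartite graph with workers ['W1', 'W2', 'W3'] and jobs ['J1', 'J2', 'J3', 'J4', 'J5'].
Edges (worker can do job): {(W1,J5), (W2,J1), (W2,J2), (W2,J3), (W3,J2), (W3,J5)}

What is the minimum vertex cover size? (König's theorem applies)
Minimum vertex cover size = 3

By König's theorem: in bipartite graphs,
min vertex cover = max matching = 3

Maximum matching has size 3, so minimum vertex cover also has size 3.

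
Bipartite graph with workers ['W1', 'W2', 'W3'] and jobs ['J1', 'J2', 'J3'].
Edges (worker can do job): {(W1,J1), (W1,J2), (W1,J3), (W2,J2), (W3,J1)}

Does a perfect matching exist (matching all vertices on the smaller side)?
Yes, perfect matching exists (size 3)

Perfect matching: {(W1,J3), (W2,J2), (W3,J1)}
All 3 vertices on the smaller side are matched.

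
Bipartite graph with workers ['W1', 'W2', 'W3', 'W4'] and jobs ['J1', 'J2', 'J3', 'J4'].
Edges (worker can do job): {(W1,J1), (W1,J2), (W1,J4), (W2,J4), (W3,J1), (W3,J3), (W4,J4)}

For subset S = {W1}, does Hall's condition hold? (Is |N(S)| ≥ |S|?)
Yes: |N(S)| = 3, |S| = 1

Subset S = {W1}
Neighbors N(S) = {J1, J2, J4}

|N(S)| = 3, |S| = 1
Hall's condition: |N(S)| ≥ |S| is satisfied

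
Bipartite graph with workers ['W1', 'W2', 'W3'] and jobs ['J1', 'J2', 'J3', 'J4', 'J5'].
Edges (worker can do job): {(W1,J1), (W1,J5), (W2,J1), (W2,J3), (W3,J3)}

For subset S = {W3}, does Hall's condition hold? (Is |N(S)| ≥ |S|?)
Yes: |N(S)| = 1, |S| = 1

Subset S = {W3}
Neighbors N(S) = {J3}

|N(S)| = 1, |S| = 1
Hall's condition: |N(S)| ≥ |S| is satisfied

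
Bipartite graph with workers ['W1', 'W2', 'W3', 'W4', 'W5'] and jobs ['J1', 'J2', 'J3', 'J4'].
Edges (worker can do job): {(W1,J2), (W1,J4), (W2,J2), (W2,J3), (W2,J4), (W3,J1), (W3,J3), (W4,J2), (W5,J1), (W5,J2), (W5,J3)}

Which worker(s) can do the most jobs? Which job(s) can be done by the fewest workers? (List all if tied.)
Most versatile: W2, W5 (3 jobs); Least covered: J1, J4 (2 workers)

Worker degrees (jobs they can do): W1:2, W2:3, W3:2, W4:1, W5:3
Job degrees (workers who can do it): J1:2, J2:4, J3:3, J4:2

Maximum worker degree is 3, achieved by: W2, W5
Minimum job degree is 2, achieved by: J1, J4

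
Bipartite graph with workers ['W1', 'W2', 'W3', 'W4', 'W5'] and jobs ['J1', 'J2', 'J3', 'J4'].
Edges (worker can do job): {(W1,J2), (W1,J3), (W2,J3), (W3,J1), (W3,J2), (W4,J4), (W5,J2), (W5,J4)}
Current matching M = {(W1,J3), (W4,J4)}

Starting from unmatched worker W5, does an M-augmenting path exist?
Yes: W5 → J2

An M-augmenting path alternates non-matching / matching edges, starting and ending at unmatched vertices.
Path: W5 → J2
(J2 is unmatched in M, so the path is augmenting.)
Flipping edges along this path would increase |M| from 2 to 3.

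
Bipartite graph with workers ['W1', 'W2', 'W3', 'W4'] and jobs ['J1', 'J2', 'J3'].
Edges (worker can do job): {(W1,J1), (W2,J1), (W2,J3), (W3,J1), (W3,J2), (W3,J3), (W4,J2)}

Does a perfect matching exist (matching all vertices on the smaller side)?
Yes, perfect matching exists (size 3)

Perfect matching: {(W2,J3), (W3,J1), (W4,J2)}
All 3 vertices on the smaller side are matched.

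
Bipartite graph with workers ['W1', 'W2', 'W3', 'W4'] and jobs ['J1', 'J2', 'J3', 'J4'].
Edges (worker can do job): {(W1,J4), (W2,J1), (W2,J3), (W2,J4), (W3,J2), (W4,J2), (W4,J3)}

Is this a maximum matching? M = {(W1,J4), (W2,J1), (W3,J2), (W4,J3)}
Yes, size 4 is maximum

Proposed matching has size 4.
Maximum matching size for this graph: 4.

This is a maximum matching.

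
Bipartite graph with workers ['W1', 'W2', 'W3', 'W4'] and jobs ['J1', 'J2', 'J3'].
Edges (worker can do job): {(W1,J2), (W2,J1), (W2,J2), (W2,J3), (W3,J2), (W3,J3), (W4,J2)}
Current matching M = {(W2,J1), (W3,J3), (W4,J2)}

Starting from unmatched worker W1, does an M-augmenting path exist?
No augmenting path from W1

Alternating search from W1 reaches jobs: {J2}.
Every reachable job is already matched in M, and following those matched edges back to workers exposes no further unvisited jobs.
No M-augmenting path from W1 exists.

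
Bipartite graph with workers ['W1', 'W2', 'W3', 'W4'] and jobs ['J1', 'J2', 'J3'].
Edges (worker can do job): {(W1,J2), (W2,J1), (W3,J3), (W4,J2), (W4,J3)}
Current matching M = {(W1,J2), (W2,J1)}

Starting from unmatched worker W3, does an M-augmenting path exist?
Yes: W3 → J3

An M-augmenting path alternates non-matching / matching edges, starting and ending at unmatched vertices.
Path: W3 → J3
(J3 is unmatched in M, so the path is augmenting.)
Flipping edges along this path would increase |M| from 2 to 3.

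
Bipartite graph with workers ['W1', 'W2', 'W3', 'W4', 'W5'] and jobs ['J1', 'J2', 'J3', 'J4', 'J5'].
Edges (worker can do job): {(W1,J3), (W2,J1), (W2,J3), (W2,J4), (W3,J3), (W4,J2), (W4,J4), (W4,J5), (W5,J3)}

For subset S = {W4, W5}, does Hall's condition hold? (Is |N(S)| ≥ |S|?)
Yes: |N(S)| = 4, |S| = 2

Subset S = {W4, W5}
Neighbors N(S) = {J2, J3, J4, J5}

|N(S)| = 4, |S| = 2
Hall's condition: |N(S)| ≥ |S| is satisfied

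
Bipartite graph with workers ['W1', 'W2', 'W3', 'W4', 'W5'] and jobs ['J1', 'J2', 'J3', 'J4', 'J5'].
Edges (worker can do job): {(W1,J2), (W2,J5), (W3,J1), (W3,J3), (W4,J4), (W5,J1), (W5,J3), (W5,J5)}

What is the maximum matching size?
Maximum matching size = 5

Maximum matching: {(W1,J2), (W2,J5), (W3,J3), (W4,J4), (W5,J1)}
Size: 5

This assigns 5 workers to 5 distinct jobs.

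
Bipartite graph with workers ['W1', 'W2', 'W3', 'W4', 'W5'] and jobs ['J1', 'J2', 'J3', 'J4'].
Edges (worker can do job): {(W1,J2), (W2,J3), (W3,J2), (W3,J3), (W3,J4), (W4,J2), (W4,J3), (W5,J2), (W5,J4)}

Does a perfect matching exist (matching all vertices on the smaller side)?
No, maximum matching has size 3 < 4

Maximum matching has size 3, need 4 for perfect matching.
Unmatched workers: ['W1', 'W2']
Unmatched jobs: ['J1']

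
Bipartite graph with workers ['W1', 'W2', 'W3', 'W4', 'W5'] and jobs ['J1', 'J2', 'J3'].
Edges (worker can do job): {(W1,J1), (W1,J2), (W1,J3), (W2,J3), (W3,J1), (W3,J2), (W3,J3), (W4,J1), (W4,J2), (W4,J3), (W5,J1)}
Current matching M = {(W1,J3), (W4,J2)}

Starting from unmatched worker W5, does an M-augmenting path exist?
Yes: W5 → J1

An M-augmenting path alternates non-matching / matching edges, starting and ending at unmatched vertices.
Path: W5 → J1
(J1 is unmatched in M, so the path is augmenting.)
Flipping edges along this path would increase |M| from 2 to 3.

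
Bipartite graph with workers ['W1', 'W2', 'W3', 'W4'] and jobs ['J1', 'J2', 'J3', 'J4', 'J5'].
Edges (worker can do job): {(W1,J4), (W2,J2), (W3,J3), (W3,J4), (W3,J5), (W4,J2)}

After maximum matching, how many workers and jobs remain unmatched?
Unmatched: 1 workers, 2 jobs

Maximum matching size: 3
Workers: 4 total, 3 matched, 1 unmatched
Jobs: 5 total, 3 matched, 2 unmatched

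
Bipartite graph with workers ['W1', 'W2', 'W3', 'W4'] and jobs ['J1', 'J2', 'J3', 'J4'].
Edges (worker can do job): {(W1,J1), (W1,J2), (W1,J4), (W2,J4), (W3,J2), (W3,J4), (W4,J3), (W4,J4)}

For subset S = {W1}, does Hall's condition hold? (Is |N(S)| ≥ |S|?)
Yes: |N(S)| = 3, |S| = 1

Subset S = {W1}
Neighbors N(S) = {J1, J2, J4}

|N(S)| = 3, |S| = 1
Hall's condition: |N(S)| ≥ |S| is satisfied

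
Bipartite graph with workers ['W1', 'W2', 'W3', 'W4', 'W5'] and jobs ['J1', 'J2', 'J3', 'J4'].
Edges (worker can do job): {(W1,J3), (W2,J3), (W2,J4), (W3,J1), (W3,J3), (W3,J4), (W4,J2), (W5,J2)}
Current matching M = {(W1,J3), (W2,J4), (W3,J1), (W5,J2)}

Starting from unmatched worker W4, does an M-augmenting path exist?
No augmenting path from W4

Alternating search from W4 reaches jobs: {J2}.
Every reachable job is already matched in M, and following those matched edges back to workers exposes no further unvisited jobs.
No M-augmenting path from W4 exists.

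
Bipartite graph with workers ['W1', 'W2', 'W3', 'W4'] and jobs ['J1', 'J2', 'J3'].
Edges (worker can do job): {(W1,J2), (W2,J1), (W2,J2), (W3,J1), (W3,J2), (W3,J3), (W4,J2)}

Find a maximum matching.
Matching: {(W2,J1), (W3,J3), (W4,J2)}

Maximum matching (size 3):
  W2 → J1
  W3 → J3
  W4 → J2

Each worker is assigned to at most one job, and each job to at most one worker.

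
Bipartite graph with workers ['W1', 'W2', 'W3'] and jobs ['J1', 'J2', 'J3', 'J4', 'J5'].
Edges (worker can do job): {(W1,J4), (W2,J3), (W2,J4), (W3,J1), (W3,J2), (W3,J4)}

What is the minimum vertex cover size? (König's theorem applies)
Minimum vertex cover size = 3

By König's theorem: in bipartite graphs,
min vertex cover = max matching = 3

Maximum matching has size 3, so minimum vertex cover also has size 3.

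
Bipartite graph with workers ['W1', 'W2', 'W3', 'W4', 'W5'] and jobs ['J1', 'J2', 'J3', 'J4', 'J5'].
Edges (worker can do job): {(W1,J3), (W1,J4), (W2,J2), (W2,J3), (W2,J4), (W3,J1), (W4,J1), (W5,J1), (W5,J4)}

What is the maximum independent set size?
Maximum independent set = 6

By König's theorem:
- Min vertex cover = Max matching = 4
- Max independent set = Total vertices - Min vertex cover
- Max independent set = 10 - 4 = 6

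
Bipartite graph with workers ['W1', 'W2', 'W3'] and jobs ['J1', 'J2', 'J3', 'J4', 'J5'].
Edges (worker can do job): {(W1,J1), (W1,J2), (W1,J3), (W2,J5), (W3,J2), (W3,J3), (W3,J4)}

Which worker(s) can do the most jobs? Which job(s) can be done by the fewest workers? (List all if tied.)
Most versatile: W1, W3 (3 jobs); Least covered: J1, J4, J5 (1 workers)

Worker degrees (jobs they can do): W1:3, W2:1, W3:3
Job degrees (workers who can do it): J1:1, J2:2, J3:2, J4:1, J5:1

Maximum worker degree is 3, achieved by: W1, W3
Minimum job degree is 1, achieved by: J1, J4, J5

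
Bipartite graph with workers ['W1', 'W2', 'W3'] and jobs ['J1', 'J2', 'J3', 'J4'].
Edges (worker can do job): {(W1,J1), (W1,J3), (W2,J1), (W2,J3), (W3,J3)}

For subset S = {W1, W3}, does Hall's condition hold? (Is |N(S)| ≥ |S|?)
Yes: |N(S)| = 2, |S| = 2

Subset S = {W1, W3}
Neighbors N(S) = {J1, J3}

|N(S)| = 2, |S| = 2
Hall's condition: |N(S)| ≥ |S| is satisfied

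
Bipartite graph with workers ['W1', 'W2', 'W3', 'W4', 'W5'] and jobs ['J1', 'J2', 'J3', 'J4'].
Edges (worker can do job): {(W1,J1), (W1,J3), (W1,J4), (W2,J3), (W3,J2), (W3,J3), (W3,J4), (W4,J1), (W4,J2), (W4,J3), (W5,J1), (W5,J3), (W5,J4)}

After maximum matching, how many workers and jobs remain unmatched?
Unmatched: 1 workers, 0 jobs

Maximum matching size: 4
Workers: 5 total, 4 matched, 1 unmatched
Jobs: 4 total, 4 matched, 0 unmatched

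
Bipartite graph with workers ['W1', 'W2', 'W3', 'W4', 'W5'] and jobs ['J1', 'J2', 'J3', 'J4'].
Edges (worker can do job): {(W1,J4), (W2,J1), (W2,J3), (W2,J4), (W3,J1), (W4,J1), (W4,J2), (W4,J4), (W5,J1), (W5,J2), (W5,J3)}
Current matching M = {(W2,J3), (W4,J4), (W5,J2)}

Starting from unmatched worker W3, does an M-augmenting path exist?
Yes: W3 → J1

An M-augmenting path alternates non-matching / matching edges, starting and ending at unmatched vertices.
Path: W3 → J1
(J1 is unmatched in M, so the path is augmenting.)
Flipping edges along this path would increase |M| from 3 to 4.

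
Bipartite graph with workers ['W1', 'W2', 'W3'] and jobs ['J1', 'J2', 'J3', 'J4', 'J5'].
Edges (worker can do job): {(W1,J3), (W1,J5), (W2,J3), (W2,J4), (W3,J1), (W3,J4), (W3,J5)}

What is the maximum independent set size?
Maximum independent set = 5

By König's theorem:
- Min vertex cover = Max matching = 3
- Max independent set = Total vertices - Min vertex cover
- Max independent set = 8 - 3 = 5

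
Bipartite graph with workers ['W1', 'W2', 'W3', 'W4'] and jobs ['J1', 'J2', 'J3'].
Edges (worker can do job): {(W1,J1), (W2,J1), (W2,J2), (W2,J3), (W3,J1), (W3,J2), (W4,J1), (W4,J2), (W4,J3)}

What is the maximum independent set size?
Maximum independent set = 4

By König's theorem:
- Min vertex cover = Max matching = 3
- Max independent set = Total vertices - Min vertex cover
- Max independent set = 7 - 3 = 4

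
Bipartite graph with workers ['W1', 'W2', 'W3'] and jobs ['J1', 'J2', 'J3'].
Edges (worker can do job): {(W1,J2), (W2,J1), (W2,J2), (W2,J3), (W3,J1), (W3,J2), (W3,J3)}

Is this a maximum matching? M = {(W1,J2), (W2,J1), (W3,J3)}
Yes, size 3 is maximum

Proposed matching has size 3.
Maximum matching size for this graph: 3.

This is a maximum matching.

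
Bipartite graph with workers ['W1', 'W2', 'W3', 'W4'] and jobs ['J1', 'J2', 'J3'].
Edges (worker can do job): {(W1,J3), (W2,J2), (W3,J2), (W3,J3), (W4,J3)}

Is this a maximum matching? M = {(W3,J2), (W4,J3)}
Yes, size 2 is maximum

Proposed matching has size 2.
Maximum matching size for this graph: 2.

This is a maximum matching.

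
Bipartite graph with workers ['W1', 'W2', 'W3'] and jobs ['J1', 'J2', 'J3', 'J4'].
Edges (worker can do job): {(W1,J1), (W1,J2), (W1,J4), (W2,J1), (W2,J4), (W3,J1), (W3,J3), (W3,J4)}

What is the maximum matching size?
Maximum matching size = 3

Maximum matching: {(W1,J4), (W2,J1), (W3,J3)}
Size: 3

This assigns 3 workers to 3 distinct jobs.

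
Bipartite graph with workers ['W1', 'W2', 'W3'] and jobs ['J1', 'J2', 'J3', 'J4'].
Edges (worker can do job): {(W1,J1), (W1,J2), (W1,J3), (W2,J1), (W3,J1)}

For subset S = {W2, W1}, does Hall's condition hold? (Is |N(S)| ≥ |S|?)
Yes: |N(S)| = 3, |S| = 2

Subset S = {W2, W1}
Neighbors N(S) = {J1, J2, J3}

|N(S)| = 3, |S| = 2
Hall's condition: |N(S)| ≥ |S| is satisfied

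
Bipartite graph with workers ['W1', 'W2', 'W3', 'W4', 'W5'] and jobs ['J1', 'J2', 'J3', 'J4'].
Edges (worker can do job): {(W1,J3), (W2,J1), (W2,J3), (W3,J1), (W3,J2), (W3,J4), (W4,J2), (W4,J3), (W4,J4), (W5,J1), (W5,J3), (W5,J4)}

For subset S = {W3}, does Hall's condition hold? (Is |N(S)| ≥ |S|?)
Yes: |N(S)| = 3, |S| = 1

Subset S = {W3}
Neighbors N(S) = {J1, J2, J4}

|N(S)| = 3, |S| = 1
Hall's condition: |N(S)| ≥ |S| is satisfied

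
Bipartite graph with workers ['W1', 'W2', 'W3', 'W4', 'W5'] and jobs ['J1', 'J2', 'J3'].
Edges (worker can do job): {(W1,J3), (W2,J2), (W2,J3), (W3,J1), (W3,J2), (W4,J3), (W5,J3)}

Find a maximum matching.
Matching: {(W2,J2), (W3,J1), (W5,J3)}

Maximum matching (size 3):
  W2 → J2
  W3 → J1
  W5 → J3

Each worker is assigned to at most one job, and each job to at most one worker.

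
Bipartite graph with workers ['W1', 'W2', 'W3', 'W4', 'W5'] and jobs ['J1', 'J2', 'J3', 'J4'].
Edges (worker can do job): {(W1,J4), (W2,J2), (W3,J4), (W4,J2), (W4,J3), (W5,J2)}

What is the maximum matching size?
Maximum matching size = 3

Maximum matching: {(W3,J4), (W4,J3), (W5,J2)}
Size: 3

This assigns 3 workers to 3 distinct jobs.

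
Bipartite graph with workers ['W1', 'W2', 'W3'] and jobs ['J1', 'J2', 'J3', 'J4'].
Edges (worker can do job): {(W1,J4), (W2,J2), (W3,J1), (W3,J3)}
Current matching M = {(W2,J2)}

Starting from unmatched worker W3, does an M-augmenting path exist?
Yes: W3 → J3

An M-augmenting path alternates non-matching / matching edges, starting and ending at unmatched vertices.
Path: W3 → J3
(J3 is unmatched in M, so the path is augmenting.)
Flipping edges along this path would increase |M| from 1 to 2.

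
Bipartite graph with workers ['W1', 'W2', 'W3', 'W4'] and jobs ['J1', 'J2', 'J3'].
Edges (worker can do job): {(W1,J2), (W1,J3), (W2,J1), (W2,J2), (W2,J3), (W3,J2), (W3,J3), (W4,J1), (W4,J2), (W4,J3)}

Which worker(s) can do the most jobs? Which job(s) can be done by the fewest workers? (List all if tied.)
Most versatile: W2, W4 (3 jobs); Least covered: J1 (2 workers)

Worker degrees (jobs they can do): W1:2, W2:3, W3:2, W4:3
Job degrees (workers who can do it): J1:2, J2:4, J3:4

Maximum worker degree is 3, achieved by: W2, W4
Minimum job degree is 2, achieved by: J1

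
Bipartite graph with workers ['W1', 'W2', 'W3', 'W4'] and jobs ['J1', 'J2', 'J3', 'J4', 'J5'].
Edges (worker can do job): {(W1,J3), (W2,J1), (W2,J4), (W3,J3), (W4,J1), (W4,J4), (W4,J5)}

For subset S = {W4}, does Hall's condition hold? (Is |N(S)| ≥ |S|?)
Yes: |N(S)| = 3, |S| = 1

Subset S = {W4}
Neighbors N(S) = {J1, J4, J5}

|N(S)| = 3, |S| = 1
Hall's condition: |N(S)| ≥ |S| is satisfied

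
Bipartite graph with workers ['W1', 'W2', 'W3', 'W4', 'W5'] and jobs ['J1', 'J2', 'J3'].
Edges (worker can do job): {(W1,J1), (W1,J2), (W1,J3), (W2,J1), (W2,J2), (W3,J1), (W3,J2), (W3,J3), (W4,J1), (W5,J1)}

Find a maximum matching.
Matching: {(W1,J3), (W3,J2), (W5,J1)}

Maximum matching (size 3):
  W1 → J3
  W3 → J2
  W5 → J1

Each worker is assigned to at most one job, and each job to at most one worker.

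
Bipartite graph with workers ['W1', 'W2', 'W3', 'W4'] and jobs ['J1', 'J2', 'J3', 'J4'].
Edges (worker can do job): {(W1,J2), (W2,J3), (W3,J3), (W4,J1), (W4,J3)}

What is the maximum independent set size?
Maximum independent set = 5

By König's theorem:
- Min vertex cover = Max matching = 3
- Max independent set = Total vertices - Min vertex cover
- Max independent set = 8 - 3 = 5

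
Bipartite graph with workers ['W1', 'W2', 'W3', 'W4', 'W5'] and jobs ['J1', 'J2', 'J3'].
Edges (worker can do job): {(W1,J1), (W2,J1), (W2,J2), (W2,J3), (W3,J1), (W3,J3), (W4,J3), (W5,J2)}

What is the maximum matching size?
Maximum matching size = 3

Maximum matching: {(W3,J1), (W4,J3), (W5,J2)}
Size: 3

This assigns 3 workers to 3 distinct jobs.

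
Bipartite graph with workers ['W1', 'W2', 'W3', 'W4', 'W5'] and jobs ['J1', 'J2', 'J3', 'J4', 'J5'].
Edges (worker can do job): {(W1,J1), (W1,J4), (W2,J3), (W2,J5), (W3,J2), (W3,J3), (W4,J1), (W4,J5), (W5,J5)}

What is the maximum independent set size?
Maximum independent set = 5

By König's theorem:
- Min vertex cover = Max matching = 5
- Max independent set = Total vertices - Min vertex cover
- Max independent set = 10 - 5 = 5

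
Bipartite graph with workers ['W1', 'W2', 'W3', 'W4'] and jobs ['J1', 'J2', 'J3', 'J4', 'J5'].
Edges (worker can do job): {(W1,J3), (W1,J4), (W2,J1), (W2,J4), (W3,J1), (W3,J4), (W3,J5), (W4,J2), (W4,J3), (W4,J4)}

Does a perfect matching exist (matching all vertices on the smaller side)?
Yes, perfect matching exists (size 4)

Perfect matching: {(W1,J4), (W2,J1), (W3,J5), (W4,J3)}
All 4 vertices on the smaller side are matched.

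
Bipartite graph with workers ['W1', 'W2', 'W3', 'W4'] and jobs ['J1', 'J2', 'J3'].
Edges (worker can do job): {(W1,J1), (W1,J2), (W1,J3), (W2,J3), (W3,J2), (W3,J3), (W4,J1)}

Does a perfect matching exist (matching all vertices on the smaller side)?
Yes, perfect matching exists (size 3)

Perfect matching: {(W1,J2), (W3,J3), (W4,J1)}
All 3 vertices on the smaller side are matched.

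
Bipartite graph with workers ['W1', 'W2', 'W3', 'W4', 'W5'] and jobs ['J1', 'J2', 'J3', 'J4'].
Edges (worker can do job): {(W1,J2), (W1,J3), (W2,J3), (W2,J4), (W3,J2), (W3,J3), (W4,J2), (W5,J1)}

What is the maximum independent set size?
Maximum independent set = 5

By König's theorem:
- Min vertex cover = Max matching = 4
- Max independent set = Total vertices - Min vertex cover
- Max independent set = 9 - 4 = 5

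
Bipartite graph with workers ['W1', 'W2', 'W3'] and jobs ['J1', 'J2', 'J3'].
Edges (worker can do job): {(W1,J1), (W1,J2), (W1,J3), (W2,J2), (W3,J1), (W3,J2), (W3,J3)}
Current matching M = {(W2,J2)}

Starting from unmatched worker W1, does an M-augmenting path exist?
Yes: W1 → J3

An M-augmenting path alternates non-matching / matching edges, starting and ending at unmatched vertices.
Path: W1 → J3
(J3 is unmatched in M, so the path is augmenting.)
Flipping edges along this path would increase |M| from 1 to 2.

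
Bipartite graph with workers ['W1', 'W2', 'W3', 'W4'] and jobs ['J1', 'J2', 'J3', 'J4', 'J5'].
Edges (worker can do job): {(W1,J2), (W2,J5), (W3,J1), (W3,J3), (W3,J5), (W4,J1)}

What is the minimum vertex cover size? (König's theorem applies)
Minimum vertex cover size = 4

By König's theorem: in bipartite graphs,
min vertex cover = max matching = 4

Maximum matching has size 4, so minimum vertex cover also has size 4.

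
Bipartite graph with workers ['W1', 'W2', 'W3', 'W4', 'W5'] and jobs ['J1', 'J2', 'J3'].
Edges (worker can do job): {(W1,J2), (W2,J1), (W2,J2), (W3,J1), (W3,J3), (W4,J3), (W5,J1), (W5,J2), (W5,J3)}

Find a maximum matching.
Matching: {(W2,J1), (W3,J3), (W5,J2)}

Maximum matching (size 3):
  W2 → J1
  W3 → J3
  W5 → J2

Each worker is assigned to at most one job, and each job to at most one worker.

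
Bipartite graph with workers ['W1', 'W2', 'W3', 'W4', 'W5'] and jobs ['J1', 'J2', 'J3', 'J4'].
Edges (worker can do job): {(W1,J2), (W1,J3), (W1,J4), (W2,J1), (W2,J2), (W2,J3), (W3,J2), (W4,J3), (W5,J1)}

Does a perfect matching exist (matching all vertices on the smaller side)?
Yes, perfect matching exists (size 4)

Perfect matching: {(W1,J4), (W3,J2), (W4,J3), (W5,J1)}
All 4 vertices on the smaller side are matched.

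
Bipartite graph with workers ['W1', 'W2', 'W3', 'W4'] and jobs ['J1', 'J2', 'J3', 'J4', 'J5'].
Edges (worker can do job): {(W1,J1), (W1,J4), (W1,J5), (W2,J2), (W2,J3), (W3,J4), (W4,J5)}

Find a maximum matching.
Matching: {(W1,J1), (W2,J3), (W3,J4), (W4,J5)}

Maximum matching (size 4):
  W1 → J1
  W2 → J3
  W3 → J4
  W4 → J5

Each worker is assigned to at most one job, and each job to at most one worker.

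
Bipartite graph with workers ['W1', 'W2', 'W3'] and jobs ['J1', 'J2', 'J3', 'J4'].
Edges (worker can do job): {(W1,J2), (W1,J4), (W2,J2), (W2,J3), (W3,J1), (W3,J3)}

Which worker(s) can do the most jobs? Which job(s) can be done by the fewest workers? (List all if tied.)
Most versatile: W1, W2, W3 (2 jobs); Least covered: J1, J4 (1 workers)

Worker degrees (jobs they can do): W1:2, W2:2, W3:2
Job degrees (workers who can do it): J1:1, J2:2, J3:2, J4:1

Maximum worker degree is 2, achieved by: W1, W2, W3
Minimum job degree is 1, achieved by: J1, J4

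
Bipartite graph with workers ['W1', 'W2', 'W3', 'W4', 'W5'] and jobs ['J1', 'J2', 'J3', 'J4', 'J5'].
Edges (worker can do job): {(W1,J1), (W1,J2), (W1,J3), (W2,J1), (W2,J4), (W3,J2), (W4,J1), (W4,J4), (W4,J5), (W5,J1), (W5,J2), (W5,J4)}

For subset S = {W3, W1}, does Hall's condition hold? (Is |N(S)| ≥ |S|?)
Yes: |N(S)| = 3, |S| = 2

Subset S = {W3, W1}
Neighbors N(S) = {J1, J2, J3}

|N(S)| = 3, |S| = 2
Hall's condition: |N(S)| ≥ |S| is satisfied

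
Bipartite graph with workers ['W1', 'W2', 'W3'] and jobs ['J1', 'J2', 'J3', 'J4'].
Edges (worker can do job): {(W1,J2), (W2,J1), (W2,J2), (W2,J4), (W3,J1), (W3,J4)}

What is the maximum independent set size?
Maximum independent set = 4

By König's theorem:
- Min vertex cover = Max matching = 3
- Max independent set = Total vertices - Min vertex cover
- Max independent set = 7 - 3 = 4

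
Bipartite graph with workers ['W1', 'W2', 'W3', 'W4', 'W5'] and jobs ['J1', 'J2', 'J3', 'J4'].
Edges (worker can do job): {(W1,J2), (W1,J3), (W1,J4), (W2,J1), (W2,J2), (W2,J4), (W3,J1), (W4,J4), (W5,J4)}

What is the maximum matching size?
Maximum matching size = 4

Maximum matching: {(W1,J3), (W2,J2), (W3,J1), (W5,J4)}
Size: 4

This assigns 4 workers to 4 distinct jobs.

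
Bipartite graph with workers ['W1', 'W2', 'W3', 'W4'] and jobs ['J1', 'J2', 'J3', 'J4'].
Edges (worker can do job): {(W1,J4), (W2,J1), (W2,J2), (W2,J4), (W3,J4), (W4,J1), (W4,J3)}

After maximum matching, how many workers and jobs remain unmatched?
Unmatched: 1 workers, 1 jobs

Maximum matching size: 3
Workers: 4 total, 3 matched, 1 unmatched
Jobs: 4 total, 3 matched, 1 unmatched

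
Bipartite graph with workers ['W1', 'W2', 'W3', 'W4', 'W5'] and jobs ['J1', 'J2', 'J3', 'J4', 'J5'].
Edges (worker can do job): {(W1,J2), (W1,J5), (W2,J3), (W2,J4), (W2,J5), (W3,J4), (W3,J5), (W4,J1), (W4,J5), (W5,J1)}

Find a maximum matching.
Matching: {(W1,J2), (W2,J3), (W3,J4), (W4,J5), (W5,J1)}

Maximum matching (size 5):
  W1 → J2
  W2 → J3
  W3 → J4
  W4 → J5
  W5 → J1

Each worker is assigned to at most one job, and each job to at most one worker.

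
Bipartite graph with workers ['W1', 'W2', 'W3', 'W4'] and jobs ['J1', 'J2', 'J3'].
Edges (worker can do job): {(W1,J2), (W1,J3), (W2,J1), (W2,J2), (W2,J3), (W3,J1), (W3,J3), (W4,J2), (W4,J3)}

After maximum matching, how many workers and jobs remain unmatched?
Unmatched: 1 workers, 0 jobs

Maximum matching size: 3
Workers: 4 total, 3 matched, 1 unmatched
Jobs: 3 total, 3 matched, 0 unmatched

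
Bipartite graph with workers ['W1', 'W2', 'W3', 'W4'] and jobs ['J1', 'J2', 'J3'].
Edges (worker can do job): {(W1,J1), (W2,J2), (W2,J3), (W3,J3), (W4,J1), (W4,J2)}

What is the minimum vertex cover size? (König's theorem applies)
Minimum vertex cover size = 3

By König's theorem: in bipartite graphs,
min vertex cover = max matching = 3

Maximum matching has size 3, so minimum vertex cover also has size 3.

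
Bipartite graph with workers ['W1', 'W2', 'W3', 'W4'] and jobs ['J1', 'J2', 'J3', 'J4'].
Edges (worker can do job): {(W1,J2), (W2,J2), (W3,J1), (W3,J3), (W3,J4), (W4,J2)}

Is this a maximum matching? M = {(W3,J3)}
No, size 1 is not maximum

Proposed matching has size 1.
Maximum matching size for this graph: 2.

This is NOT maximum - can be improved to size 2.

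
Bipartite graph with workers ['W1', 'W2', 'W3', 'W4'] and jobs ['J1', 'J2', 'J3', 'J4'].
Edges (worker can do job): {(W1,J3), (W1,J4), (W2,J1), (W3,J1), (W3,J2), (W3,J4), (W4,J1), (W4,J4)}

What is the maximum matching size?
Maximum matching size = 4

Maximum matching: {(W1,J3), (W2,J1), (W3,J2), (W4,J4)}
Size: 4

This assigns 4 workers to 4 distinct jobs.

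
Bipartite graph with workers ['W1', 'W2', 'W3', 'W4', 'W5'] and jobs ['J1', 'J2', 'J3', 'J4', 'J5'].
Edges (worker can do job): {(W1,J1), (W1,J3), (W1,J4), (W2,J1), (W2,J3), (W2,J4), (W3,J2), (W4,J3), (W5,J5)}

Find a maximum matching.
Matching: {(W1,J4), (W2,J1), (W3,J2), (W4,J3), (W5,J5)}

Maximum matching (size 5):
  W1 → J4
  W2 → J1
  W3 → J2
  W4 → J3
  W5 → J5

Each worker is assigned to at most one job, and each job to at most one worker.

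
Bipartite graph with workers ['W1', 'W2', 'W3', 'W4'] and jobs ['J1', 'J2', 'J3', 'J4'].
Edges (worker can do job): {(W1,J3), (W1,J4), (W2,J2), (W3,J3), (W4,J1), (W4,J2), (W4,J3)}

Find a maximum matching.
Matching: {(W1,J4), (W2,J2), (W3,J3), (W4,J1)}

Maximum matching (size 4):
  W1 → J4
  W2 → J2
  W3 → J3
  W4 → J1

Each worker is assigned to at most one job, and each job to at most one worker.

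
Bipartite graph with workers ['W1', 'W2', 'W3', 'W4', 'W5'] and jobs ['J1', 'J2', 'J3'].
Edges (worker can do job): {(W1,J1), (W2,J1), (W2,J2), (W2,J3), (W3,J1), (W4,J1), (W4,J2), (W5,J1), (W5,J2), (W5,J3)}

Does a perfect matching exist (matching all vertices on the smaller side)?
Yes, perfect matching exists (size 3)

Perfect matching: {(W2,J3), (W3,J1), (W5,J2)}
All 3 vertices on the smaller side are matched.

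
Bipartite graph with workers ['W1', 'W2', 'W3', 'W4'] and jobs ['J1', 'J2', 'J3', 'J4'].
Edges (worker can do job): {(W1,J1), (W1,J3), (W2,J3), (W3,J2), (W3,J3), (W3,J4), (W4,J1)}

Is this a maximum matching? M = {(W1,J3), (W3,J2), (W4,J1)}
Yes, size 3 is maximum

Proposed matching has size 3.
Maximum matching size for this graph: 3.

This is a maximum matching.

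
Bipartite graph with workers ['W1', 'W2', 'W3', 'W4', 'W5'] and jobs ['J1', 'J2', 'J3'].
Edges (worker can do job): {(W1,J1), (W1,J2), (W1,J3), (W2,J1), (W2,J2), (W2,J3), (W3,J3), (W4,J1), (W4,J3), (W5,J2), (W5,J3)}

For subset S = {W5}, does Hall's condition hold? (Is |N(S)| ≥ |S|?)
Yes: |N(S)| = 2, |S| = 1

Subset S = {W5}
Neighbors N(S) = {J2, J3}

|N(S)| = 2, |S| = 1
Hall's condition: |N(S)| ≥ |S| is satisfied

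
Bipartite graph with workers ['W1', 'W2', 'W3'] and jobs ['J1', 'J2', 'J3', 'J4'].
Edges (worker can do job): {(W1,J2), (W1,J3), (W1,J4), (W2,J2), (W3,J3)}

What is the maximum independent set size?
Maximum independent set = 4

By König's theorem:
- Min vertex cover = Max matching = 3
- Max independent set = Total vertices - Min vertex cover
- Max independent set = 7 - 3 = 4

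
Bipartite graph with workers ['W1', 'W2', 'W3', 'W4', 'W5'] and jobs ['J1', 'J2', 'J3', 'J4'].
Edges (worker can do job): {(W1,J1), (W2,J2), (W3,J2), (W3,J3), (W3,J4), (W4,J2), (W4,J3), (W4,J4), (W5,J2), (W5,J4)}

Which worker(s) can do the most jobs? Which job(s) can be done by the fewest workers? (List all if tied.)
Most versatile: W3, W4 (3 jobs); Least covered: J1 (1 workers)

Worker degrees (jobs they can do): W1:1, W2:1, W3:3, W4:3, W5:2
Job degrees (workers who can do it): J1:1, J2:4, J3:2, J4:3

Maximum worker degree is 3, achieved by: W3, W4
Minimum job degree is 1, achieved by: J1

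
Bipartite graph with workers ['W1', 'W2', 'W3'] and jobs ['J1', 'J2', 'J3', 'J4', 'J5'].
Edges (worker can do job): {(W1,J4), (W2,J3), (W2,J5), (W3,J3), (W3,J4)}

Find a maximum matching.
Matching: {(W1,J4), (W2,J5), (W3,J3)}

Maximum matching (size 3):
  W1 → J4
  W2 → J5
  W3 → J3

Each worker is assigned to at most one job, and each job to at most one worker.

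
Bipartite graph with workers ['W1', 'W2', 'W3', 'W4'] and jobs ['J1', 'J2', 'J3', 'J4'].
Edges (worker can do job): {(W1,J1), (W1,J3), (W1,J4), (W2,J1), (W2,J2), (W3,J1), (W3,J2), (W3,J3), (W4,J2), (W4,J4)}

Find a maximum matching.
Matching: {(W1,J3), (W2,J2), (W3,J1), (W4,J4)}

Maximum matching (size 4):
  W1 → J3
  W2 → J2
  W3 → J1
  W4 → J4

Each worker is assigned to at most one job, and each job to at most one worker.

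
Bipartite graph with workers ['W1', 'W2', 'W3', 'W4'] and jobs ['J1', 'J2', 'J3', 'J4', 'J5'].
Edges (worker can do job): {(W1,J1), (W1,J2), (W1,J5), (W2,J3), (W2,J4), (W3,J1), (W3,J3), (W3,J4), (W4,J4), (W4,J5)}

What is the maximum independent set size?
Maximum independent set = 5

By König's theorem:
- Min vertex cover = Max matching = 4
- Max independent set = Total vertices - Min vertex cover
- Max independent set = 9 - 4 = 5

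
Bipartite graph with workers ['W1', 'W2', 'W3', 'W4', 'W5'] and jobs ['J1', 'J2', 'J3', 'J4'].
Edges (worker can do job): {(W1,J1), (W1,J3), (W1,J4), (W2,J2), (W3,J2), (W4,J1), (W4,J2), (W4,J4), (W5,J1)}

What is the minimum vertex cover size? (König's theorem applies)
Minimum vertex cover size = 4

By König's theorem: in bipartite graphs,
min vertex cover = max matching = 4

Maximum matching has size 4, so minimum vertex cover also has size 4.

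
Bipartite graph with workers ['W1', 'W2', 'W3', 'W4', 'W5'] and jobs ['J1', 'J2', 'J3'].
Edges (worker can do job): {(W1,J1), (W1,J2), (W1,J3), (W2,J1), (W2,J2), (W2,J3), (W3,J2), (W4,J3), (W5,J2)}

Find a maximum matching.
Matching: {(W1,J1), (W3,J2), (W4,J3)}

Maximum matching (size 3):
  W1 → J1
  W3 → J2
  W4 → J3

Each worker is assigned to at most one job, and each job to at most one worker.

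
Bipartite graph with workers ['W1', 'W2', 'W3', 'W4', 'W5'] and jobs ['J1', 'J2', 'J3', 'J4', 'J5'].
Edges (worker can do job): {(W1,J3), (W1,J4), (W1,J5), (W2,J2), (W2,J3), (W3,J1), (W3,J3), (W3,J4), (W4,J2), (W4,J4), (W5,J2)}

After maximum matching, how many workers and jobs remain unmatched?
Unmatched: 0 workers, 0 jobs

Maximum matching size: 5
Workers: 5 total, 5 matched, 0 unmatched
Jobs: 5 total, 5 matched, 0 unmatched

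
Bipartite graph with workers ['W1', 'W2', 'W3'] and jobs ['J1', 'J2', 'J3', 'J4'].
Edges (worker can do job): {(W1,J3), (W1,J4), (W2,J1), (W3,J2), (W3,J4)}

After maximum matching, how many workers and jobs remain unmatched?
Unmatched: 0 workers, 1 jobs

Maximum matching size: 3
Workers: 3 total, 3 matched, 0 unmatched
Jobs: 4 total, 3 matched, 1 unmatched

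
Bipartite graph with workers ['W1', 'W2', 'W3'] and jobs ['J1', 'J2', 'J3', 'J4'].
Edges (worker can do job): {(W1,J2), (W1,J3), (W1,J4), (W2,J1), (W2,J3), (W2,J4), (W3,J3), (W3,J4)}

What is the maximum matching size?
Maximum matching size = 3

Maximum matching: {(W1,J4), (W2,J1), (W3,J3)}
Size: 3

This assigns 3 workers to 3 distinct jobs.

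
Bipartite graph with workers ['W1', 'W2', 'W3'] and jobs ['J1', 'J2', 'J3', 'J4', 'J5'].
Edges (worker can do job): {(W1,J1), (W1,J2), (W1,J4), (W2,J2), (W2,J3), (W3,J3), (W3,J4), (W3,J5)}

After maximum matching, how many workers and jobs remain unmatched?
Unmatched: 0 workers, 2 jobs

Maximum matching size: 3
Workers: 3 total, 3 matched, 0 unmatched
Jobs: 5 total, 3 matched, 2 unmatched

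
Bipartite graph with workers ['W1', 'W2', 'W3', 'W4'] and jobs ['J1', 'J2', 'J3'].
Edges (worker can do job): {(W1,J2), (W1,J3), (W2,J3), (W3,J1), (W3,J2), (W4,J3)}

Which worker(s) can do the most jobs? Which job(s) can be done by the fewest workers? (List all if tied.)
Most versatile: W1, W3 (2 jobs); Least covered: J1 (1 workers)

Worker degrees (jobs they can do): W1:2, W2:1, W3:2, W4:1
Job degrees (workers who can do it): J1:1, J2:2, J3:3

Maximum worker degree is 2, achieved by: W1, W3
Minimum job degree is 1, achieved by: J1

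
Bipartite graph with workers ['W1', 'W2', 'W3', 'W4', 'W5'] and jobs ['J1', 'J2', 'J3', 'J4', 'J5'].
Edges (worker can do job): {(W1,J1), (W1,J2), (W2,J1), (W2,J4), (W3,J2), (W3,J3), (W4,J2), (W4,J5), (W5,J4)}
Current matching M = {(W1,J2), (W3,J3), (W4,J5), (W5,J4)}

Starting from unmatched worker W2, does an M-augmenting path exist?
Yes: W2 → J1

An M-augmenting path alternates non-matching / matching edges, starting and ending at unmatched vertices.
Path: W2 → J1
(J1 is unmatched in M, so the path is augmenting.)
Flipping edges along this path would increase |M| from 4 to 5.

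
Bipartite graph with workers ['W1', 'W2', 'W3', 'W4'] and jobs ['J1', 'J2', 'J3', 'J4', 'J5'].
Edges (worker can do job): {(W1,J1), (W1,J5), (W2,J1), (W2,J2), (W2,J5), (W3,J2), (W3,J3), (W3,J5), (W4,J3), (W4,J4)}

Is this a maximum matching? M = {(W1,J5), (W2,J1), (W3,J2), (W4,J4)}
Yes, size 4 is maximum

Proposed matching has size 4.
Maximum matching size for this graph: 4.

This is a maximum matching.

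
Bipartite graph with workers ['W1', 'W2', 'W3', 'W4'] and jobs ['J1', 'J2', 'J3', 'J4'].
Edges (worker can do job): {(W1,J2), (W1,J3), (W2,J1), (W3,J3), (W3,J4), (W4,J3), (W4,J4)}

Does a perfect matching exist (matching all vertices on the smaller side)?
Yes, perfect matching exists (size 4)

Perfect matching: {(W1,J2), (W2,J1), (W3,J4), (W4,J3)}
All 4 vertices on the smaller side are matched.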